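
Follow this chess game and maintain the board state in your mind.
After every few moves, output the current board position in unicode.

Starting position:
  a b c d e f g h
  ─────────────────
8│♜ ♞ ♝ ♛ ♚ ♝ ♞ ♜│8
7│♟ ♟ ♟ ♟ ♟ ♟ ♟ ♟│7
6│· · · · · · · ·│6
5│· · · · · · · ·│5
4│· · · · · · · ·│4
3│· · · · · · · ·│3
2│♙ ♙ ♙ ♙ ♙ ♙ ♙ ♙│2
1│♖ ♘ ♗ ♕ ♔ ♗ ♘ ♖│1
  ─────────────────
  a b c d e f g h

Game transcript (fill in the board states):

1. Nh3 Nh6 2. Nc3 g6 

  a b c d e f g h
  ─────────────────
8│♜ ♞ ♝ ♛ ♚ ♝ · ♜│8
7│♟ ♟ ♟ ♟ ♟ ♟ · ♟│7
6│· · · · · · ♟ ♞│6
5│· · · · · · · ·│5
4│· · · · · · · ·│4
3│· · ♘ · · · · ♘│3
2│♙ ♙ ♙ ♙ ♙ ♙ ♙ ♙│2
1│♖ · ♗ ♕ ♔ ♗ · ♖│1
  ─────────────────
  a b c d e f g h

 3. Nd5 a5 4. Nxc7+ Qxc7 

  a b c d e f g h
  ─────────────────
8│♜ ♞ ♝ · ♚ ♝ · ♜│8
7│· ♟ ♛ ♟ ♟ ♟ · ♟│7
6│· · · · · · ♟ ♞│6
5│♟ · · · · · · ·│5
4│· · · · · · · ·│4
3│· · · · · · · ♘│3
2│♙ ♙ ♙ ♙ ♙ ♙ ♙ ♙│2
1│♖ · ♗ ♕ ♔ ♗ · ♖│1
  ─────────────────
  a b c d e f g h

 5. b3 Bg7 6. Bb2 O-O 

  a b c d e f g h
  ─────────────────
8│♜ ♞ ♝ · · ♜ ♚ ·│8
7│· ♟ ♛ ♟ ♟ ♟ ♝ ♟│7
6│· · · · · · ♟ ♞│6
5│♟ · · · · · · ·│5
4│· · · · · · · ·│4
3│· ♙ · · · · · ♘│3
2│♙ ♗ ♙ ♙ ♙ ♙ ♙ ♙│2
1│♖ · · ♕ ♔ ♗ · ♖│1
  ─────────────────
  a b c d e f g h

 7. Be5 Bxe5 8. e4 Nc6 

  a b c d e f g h
  ─────────────────
8│♜ · ♝ · · ♜ ♚ ·│8
7│· ♟ ♛ ♟ ♟ ♟ · ♟│7
6│· · ♞ · · · ♟ ♞│6
5│♟ · · · ♝ · · ·│5
4│· · · · ♙ · · ·│4
3│· ♙ · · · · · ♘│3
2│♙ · ♙ ♙ · ♙ ♙ ♙│2
1│♖ · · ♕ ♔ ♗ · ♖│1
  ─────────────────
  a b c d e f g h

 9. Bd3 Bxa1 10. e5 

  a b c d e f g h
  ─────────────────
8│♜ · ♝ · · ♜ ♚ ·│8
7│· ♟ ♛ ♟ ♟ ♟ · ♟│7
6│· · ♞ · · · ♟ ♞│6
5│♟ · · · ♙ · · ·│5
4│· · · · · · · ·│4
3│· ♙ · ♗ · · · ♘│3
2│♙ · ♙ ♙ · ♙ ♙ ♙│2
1│♝ · · ♕ ♔ · · ♖│1
  ─────────────────
  a b c d e f g h


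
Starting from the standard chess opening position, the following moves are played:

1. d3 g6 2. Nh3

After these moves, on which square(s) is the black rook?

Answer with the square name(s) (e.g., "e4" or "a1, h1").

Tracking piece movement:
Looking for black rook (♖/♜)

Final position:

  a b c d e f g h
  ─────────────────
8│♜ ♞ ♝ ♛ ♚ ♝ ♞ ♜│8
7│♟ ♟ ♟ ♟ ♟ ♟ · ♟│7
6│· · · · · · ♟ ·│6
5│· · · · · · · ·│5
4│· · · · · · · ·│4
3│· · · ♙ · · · ♘│3
2│♙ ♙ ♙ · ♙ ♙ ♙ ♙│2
1│♖ ♘ ♗ ♕ ♔ ♗ · ♖│1
  ─────────────────
  a b c d e f g h


a8, h8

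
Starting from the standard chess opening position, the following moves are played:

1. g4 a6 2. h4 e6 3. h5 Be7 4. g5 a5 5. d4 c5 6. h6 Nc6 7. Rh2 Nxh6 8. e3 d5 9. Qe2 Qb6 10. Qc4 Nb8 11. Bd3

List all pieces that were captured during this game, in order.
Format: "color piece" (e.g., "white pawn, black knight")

Tracking captures:
  Nxh6: captured white pawn

white pawn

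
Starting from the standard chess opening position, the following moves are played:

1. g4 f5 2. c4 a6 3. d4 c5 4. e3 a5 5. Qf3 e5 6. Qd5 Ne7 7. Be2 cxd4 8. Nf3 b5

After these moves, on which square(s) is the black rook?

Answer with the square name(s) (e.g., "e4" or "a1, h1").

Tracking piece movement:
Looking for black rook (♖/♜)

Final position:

  a b c d e f g h
  ─────────────────
8│♜ ♞ ♝ ♛ ♚ ♝ · ♜│8
7│· · · ♟ ♞ · ♟ ♟│7
6│· · · · · · · ·│6
5│♟ ♟ · ♕ ♟ ♟ · ·│5
4│· · ♙ ♟ · · ♙ ·│4
3│· · · · ♙ ♘ · ·│3
2│♙ ♙ · · ♗ ♙ · ♙│2
1│♖ ♘ ♗ · ♔ · · ♖│1
  ─────────────────
  a b c d e f g h


a8, h8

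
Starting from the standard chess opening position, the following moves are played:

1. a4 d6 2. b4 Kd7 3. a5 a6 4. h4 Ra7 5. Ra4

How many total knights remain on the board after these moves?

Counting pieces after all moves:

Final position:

  a b c d e f g h
  ─────────────────
8│· ♞ ♝ ♛ · ♝ ♞ ♜│8
7│♜ ♟ ♟ ♚ ♟ ♟ ♟ ♟│7
6│♟ · · ♟ · · · ·│6
5│♙ · · · · · · ·│5
4│♖ ♙ · · · · · ♙│4
3│· · · · · · · ·│3
2│· · ♙ ♙ ♙ ♙ ♙ ·│2
1│· ♘ ♗ ♕ ♔ ♗ ♘ ♖│1
  ─────────────────
  a b c d e f g h


4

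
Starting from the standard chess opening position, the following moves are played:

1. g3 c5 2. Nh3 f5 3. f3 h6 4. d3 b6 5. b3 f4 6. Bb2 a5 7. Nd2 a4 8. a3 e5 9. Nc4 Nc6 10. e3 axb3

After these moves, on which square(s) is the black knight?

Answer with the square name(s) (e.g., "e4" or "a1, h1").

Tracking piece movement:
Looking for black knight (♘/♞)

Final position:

  a b c d e f g h
  ─────────────────
8│♜ · ♝ ♛ ♚ ♝ ♞ ♜│8
7│· · · ♟ · · ♟ ·│7
6│· ♟ ♞ · · · · ♟│6
5│· · ♟ · ♟ · · ·│5
4│· · ♘ · · ♟ · ·│4
3│♙ ♟ · ♙ ♙ ♙ ♙ ♘│3
2│· ♗ ♙ · · · · ♙│2
1│♖ · · ♕ ♔ ♗ · ♖│1
  ─────────────────
  a b c d e f g h


c6, g8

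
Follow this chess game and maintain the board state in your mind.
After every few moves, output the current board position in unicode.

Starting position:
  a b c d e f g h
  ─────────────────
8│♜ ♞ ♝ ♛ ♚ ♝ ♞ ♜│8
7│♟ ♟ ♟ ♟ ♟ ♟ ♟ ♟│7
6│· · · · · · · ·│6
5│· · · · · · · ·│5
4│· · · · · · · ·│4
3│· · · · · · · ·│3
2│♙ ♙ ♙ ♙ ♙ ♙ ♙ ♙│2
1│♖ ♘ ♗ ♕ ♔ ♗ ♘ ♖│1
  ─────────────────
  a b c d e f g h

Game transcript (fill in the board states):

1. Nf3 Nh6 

  a b c d e f g h
  ─────────────────
8│♜ ♞ ♝ ♛ ♚ ♝ · ♜│8
7│♟ ♟ ♟ ♟ ♟ ♟ ♟ ♟│7
6│· · · · · · · ♞│6
5│· · · · · · · ·│5
4│· · · · · · · ·│4
3│· · · · · ♘ · ·│3
2│♙ ♙ ♙ ♙ ♙ ♙ ♙ ♙│2
1│♖ ♘ ♗ ♕ ♔ ♗ · ♖│1
  ─────────────────
  a b c d e f g h

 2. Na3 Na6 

  a b c d e f g h
  ─────────────────
8│♜ · ♝ ♛ ♚ ♝ · ♜│8
7│♟ ♟ ♟ ♟ ♟ ♟ ♟ ♟│7
6│♞ · · · · · · ♞│6
5│· · · · · · · ·│5
4│· · · · · · · ·│4
3│♘ · · · · ♘ · ·│3
2│♙ ♙ ♙ ♙ ♙ ♙ ♙ ♙│2
1│♖ · ♗ ♕ ♔ ♗ · ♖│1
  ─────────────────
  a b c d e f g h

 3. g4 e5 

  a b c d e f g h
  ─────────────────
8│♜ · ♝ ♛ ♚ ♝ · ♜│8
7│♟ ♟ ♟ ♟ · ♟ ♟ ♟│7
6│♞ · · · · · · ♞│6
5│· · · · ♟ · · ·│5
4│· · · · · · ♙ ·│4
3│♘ · · · · ♘ · ·│3
2│♙ ♙ ♙ ♙ ♙ ♙ · ♙│2
1│♖ · ♗ ♕ ♔ ♗ · ♖│1
  ─────────────────
  a b c d e f g h



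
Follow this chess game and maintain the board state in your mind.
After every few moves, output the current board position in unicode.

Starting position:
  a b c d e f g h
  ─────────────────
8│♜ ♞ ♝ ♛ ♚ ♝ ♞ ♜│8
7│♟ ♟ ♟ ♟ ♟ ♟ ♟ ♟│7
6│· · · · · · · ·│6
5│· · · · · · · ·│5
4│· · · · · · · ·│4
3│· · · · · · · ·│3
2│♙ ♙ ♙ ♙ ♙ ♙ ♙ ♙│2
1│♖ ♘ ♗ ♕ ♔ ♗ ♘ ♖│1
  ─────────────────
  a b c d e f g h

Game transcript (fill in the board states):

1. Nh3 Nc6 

  a b c d e f g h
  ─────────────────
8│♜ · ♝ ♛ ♚ ♝ ♞ ♜│8
7│♟ ♟ ♟ ♟ ♟ ♟ ♟ ♟│7
6│· · ♞ · · · · ·│6
5│· · · · · · · ·│5
4│· · · · · · · ·│4
3│· · · · · · · ♘│3
2│♙ ♙ ♙ ♙ ♙ ♙ ♙ ♙│2
1│♖ ♘ ♗ ♕ ♔ ♗ · ♖│1
  ─────────────────
  a b c d e f g h

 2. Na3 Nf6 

  a b c d e f g h
  ─────────────────
8│♜ · ♝ ♛ ♚ ♝ · ♜│8
7│♟ ♟ ♟ ♟ ♟ ♟ ♟ ♟│7
6│· · ♞ · · ♞ · ·│6
5│· · · · · · · ·│5
4│· · · · · · · ·│4
3│♘ · · · · · · ♘│3
2│♙ ♙ ♙ ♙ ♙ ♙ ♙ ♙│2
1│♖ · ♗ ♕ ♔ ♗ · ♖│1
  ─────────────────
  a b c d e f g h

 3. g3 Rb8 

  a b c d e f g h
  ─────────────────
8│· ♜ ♝ ♛ ♚ ♝ · ♜│8
7│♟ ♟ ♟ ♟ ♟ ♟ ♟ ♟│7
6│· · ♞ · · ♞ · ·│6
5│· · · · · · · ·│5
4│· · · · · · · ·│4
3│♘ · · · · · ♙ ♘│3
2│♙ ♙ ♙ ♙ ♙ ♙ · ♙│2
1│♖ · ♗ ♕ ♔ ♗ · ♖│1
  ─────────────────
  a b c d e f g h



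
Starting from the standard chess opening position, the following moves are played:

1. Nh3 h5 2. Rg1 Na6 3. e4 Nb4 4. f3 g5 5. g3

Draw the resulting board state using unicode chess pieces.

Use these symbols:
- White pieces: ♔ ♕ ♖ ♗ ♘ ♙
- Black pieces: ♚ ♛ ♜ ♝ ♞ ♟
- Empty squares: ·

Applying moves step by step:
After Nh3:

♜ ♞ ♝ ♛ ♚ ♝ ♞ ♜
♟ ♟ ♟ ♟ ♟ ♟ ♟ ♟
· · · · · · · ·
· · · · · · · ·
· · · · · · · ·
· · · · · · · ♘
♙ ♙ ♙ ♙ ♙ ♙ ♙ ♙
♖ ♘ ♗ ♕ ♔ ♗ · ♖


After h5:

♜ ♞ ♝ ♛ ♚ ♝ ♞ ♜
♟ ♟ ♟ ♟ ♟ ♟ ♟ ·
· · · · · · · ·
· · · · · · · ♟
· · · · · · · ·
· · · · · · · ♘
♙ ♙ ♙ ♙ ♙ ♙ ♙ ♙
♖ ♘ ♗ ♕ ♔ ♗ · ♖


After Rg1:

♜ ♞ ♝ ♛ ♚ ♝ ♞ ♜
♟ ♟ ♟ ♟ ♟ ♟ ♟ ·
· · · · · · · ·
· · · · · · · ♟
· · · · · · · ·
· · · · · · · ♘
♙ ♙ ♙ ♙ ♙ ♙ ♙ ♙
♖ ♘ ♗ ♕ ♔ ♗ ♖ ·


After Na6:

♜ · ♝ ♛ ♚ ♝ ♞ ♜
♟ ♟ ♟ ♟ ♟ ♟ ♟ ·
♞ · · · · · · ·
· · · · · · · ♟
· · · · · · · ·
· · · · · · · ♘
♙ ♙ ♙ ♙ ♙ ♙ ♙ ♙
♖ ♘ ♗ ♕ ♔ ♗ ♖ ·


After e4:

♜ · ♝ ♛ ♚ ♝ ♞ ♜
♟ ♟ ♟ ♟ ♟ ♟ ♟ ·
♞ · · · · · · ·
· · · · · · · ♟
· · · · ♙ · · ·
· · · · · · · ♘
♙ ♙ ♙ ♙ · ♙ ♙ ♙
♖ ♘ ♗ ♕ ♔ ♗ ♖ ·


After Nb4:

♜ · ♝ ♛ ♚ ♝ ♞ ♜
♟ ♟ ♟ ♟ ♟ ♟ ♟ ·
· · · · · · · ·
· · · · · · · ♟
· ♞ · · ♙ · · ·
· · · · · · · ♘
♙ ♙ ♙ ♙ · ♙ ♙ ♙
♖ ♘ ♗ ♕ ♔ ♗ ♖ ·


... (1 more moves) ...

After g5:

♜ · ♝ ♛ ♚ ♝ ♞ ♜
♟ ♟ ♟ ♟ ♟ ♟ · ·
· · · · · · · ·
· · · · · · ♟ ♟
· ♞ · · ♙ · · ·
· · · · · ♙ · ♘
♙ ♙ ♙ ♙ · · ♙ ♙
♖ ♘ ♗ ♕ ♔ ♗ ♖ ·


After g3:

♜ · ♝ ♛ ♚ ♝ ♞ ♜
♟ ♟ ♟ ♟ ♟ ♟ · ·
· · · · · · · ·
· · · · · · ♟ ♟
· ♞ · · ♙ · · ·
· · · · · ♙ ♙ ♘
♙ ♙ ♙ ♙ · · · ♙
♖ ♘ ♗ ♕ ♔ ♗ ♖ ·



  a b c d e f g h
  ─────────────────
8│♜ · ♝ ♛ ♚ ♝ ♞ ♜│8
7│♟ ♟ ♟ ♟ ♟ ♟ · ·│7
6│· · · · · · · ·│6
5│· · · · · · ♟ ♟│5
4│· ♞ · · ♙ · · ·│4
3│· · · · · ♙ ♙ ♘│3
2│♙ ♙ ♙ ♙ · · · ♙│2
1│♖ ♘ ♗ ♕ ♔ ♗ ♖ ·│1
  ─────────────────
  a b c d e f g h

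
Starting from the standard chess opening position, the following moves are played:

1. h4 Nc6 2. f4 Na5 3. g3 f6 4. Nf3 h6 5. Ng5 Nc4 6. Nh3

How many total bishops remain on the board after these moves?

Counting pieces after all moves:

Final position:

  a b c d e f g h
  ─────────────────
8│♜ · ♝ ♛ ♚ ♝ ♞ ♜│8
7│♟ ♟ ♟ ♟ ♟ · ♟ ·│7
6│· · · · · ♟ · ♟│6
5│· · · · · · · ·│5
4│· · ♞ · · ♙ · ♙│4
3│· · · · · · ♙ ♘│3
2│♙ ♙ ♙ ♙ ♙ · · ·│2
1│♖ ♘ ♗ ♕ ♔ ♗ · ♖│1
  ─────────────────
  a b c d e f g h


4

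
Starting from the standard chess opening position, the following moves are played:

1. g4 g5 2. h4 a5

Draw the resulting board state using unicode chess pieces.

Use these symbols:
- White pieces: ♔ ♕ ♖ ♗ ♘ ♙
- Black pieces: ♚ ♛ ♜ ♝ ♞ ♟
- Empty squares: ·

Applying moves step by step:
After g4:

♜ ♞ ♝ ♛ ♚ ♝ ♞ ♜
♟ ♟ ♟ ♟ ♟ ♟ ♟ ♟
· · · · · · · ·
· · · · · · · ·
· · · · · · ♙ ·
· · · · · · · ·
♙ ♙ ♙ ♙ ♙ ♙ · ♙
♖ ♘ ♗ ♕ ♔ ♗ ♘ ♖


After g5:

♜ ♞ ♝ ♛ ♚ ♝ ♞ ♜
♟ ♟ ♟ ♟ ♟ ♟ · ♟
· · · · · · · ·
· · · · · · ♟ ·
· · · · · · ♙ ·
· · · · · · · ·
♙ ♙ ♙ ♙ ♙ ♙ · ♙
♖ ♘ ♗ ♕ ♔ ♗ ♘ ♖


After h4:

♜ ♞ ♝ ♛ ♚ ♝ ♞ ♜
♟ ♟ ♟ ♟ ♟ ♟ · ♟
· · · · · · · ·
· · · · · · ♟ ·
· · · · · · ♙ ♙
· · · · · · · ·
♙ ♙ ♙ ♙ ♙ ♙ · ·
♖ ♘ ♗ ♕ ♔ ♗ ♘ ♖


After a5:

♜ ♞ ♝ ♛ ♚ ♝ ♞ ♜
· ♟ ♟ ♟ ♟ ♟ · ♟
· · · · · · · ·
♟ · · · · · ♟ ·
· · · · · · ♙ ♙
· · · · · · · ·
♙ ♙ ♙ ♙ ♙ ♙ · ·
♖ ♘ ♗ ♕ ♔ ♗ ♘ ♖



  a b c d e f g h
  ─────────────────
8│♜ ♞ ♝ ♛ ♚ ♝ ♞ ♜│8
7│· ♟ ♟ ♟ ♟ ♟ · ♟│7
6│· · · · · · · ·│6
5│♟ · · · · · ♟ ·│5
4│· · · · · · ♙ ♙│4
3│· · · · · · · ·│3
2│♙ ♙ ♙ ♙ ♙ ♙ · ·│2
1│♖ ♘ ♗ ♕ ♔ ♗ ♘ ♖│1
  ─────────────────
  a b c d e f g h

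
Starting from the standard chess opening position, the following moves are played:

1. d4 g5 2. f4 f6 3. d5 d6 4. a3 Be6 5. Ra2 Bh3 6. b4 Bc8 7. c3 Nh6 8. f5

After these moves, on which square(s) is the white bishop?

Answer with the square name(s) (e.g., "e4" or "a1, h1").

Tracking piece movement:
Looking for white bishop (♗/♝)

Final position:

  a b c d e f g h
  ─────────────────
8│♜ ♞ ♝ ♛ ♚ ♝ · ♜│8
7│♟ ♟ ♟ · ♟ · · ♟│7
6│· · · ♟ · ♟ · ♞│6
5│· · · ♙ · ♙ ♟ ·│5
4│· ♙ · · · · · ·│4
3│♙ · ♙ · · · · ·│3
2│♖ · · · ♙ · ♙ ♙│2
1│· ♘ ♗ ♕ ♔ ♗ ♘ ♖│1
  ─────────────────
  a b c d e f g h


c1, f1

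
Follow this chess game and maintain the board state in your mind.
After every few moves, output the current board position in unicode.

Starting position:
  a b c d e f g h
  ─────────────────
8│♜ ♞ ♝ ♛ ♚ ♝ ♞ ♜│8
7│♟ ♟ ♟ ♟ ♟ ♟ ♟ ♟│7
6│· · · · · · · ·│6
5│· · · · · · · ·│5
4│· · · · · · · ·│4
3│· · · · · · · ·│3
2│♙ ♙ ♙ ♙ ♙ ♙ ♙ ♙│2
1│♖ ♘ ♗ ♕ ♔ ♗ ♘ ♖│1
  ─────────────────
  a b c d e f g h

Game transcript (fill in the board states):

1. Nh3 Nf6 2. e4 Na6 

  a b c d e f g h
  ─────────────────
8│♜ · ♝ ♛ ♚ ♝ · ♜│8
7│♟ ♟ ♟ ♟ ♟ ♟ ♟ ♟│7
6│♞ · · · · ♞ · ·│6
5│· · · · · · · ·│5
4│· · · · ♙ · · ·│4
3│· · · · · · · ♘│3
2│♙ ♙ ♙ ♙ · ♙ ♙ ♙│2
1│♖ ♘ ♗ ♕ ♔ ♗ · ♖│1
  ─────────────────
  a b c d e f g h

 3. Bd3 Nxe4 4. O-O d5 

  a b c d e f g h
  ─────────────────
8│♜ · ♝ ♛ ♚ ♝ · ♜│8
7│♟ ♟ ♟ · ♟ ♟ ♟ ♟│7
6│♞ · · · · · · ·│6
5│· · · ♟ · · · ·│5
4│· · · · ♞ · · ·│4
3│· · · ♗ · · · ♘│3
2│♙ ♙ ♙ ♙ · ♙ ♙ ♙│2
1│♖ ♘ ♗ ♕ · ♖ ♔ ·│1
  ─────────────────
  a b c d e f g h

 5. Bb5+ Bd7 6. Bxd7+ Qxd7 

  a b c d e f g h
  ─────────────────
8│♜ · · · ♚ ♝ · ♜│8
7│♟ ♟ ♟ ♛ ♟ ♟ ♟ ♟│7
6│♞ · · · · · · ·│6
5│· · · ♟ · · · ·│5
4│· · · · ♞ · · ·│4
3│· · · · · · · ♘│3
2│♙ ♙ ♙ ♙ · ♙ ♙ ♙│2
1│♖ ♘ ♗ ♕ · ♖ ♔ ·│1
  ─────────────────
  a b c d e f g h

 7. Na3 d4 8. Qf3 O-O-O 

  a b c d e f g h
  ─────────────────
8│· · ♚ ♜ · ♝ · ♜│8
7│♟ ♟ ♟ ♛ ♟ ♟ ♟ ♟│7
6│♞ · · · · · · ·│6
5│· · · · · · · ·│5
4│· · · ♟ ♞ · · ·│4
3│♘ · · · · ♕ · ♘│3
2│♙ ♙ ♙ ♙ · ♙ ♙ ♙│2
1│♖ · ♗ · · ♖ ♔ ·│1
  ─────────────────
  a b c d e f g h

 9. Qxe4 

  a b c d e f g h
  ─────────────────
8│· · ♚ ♜ · ♝ · ♜│8
7│♟ ♟ ♟ ♛ ♟ ♟ ♟ ♟│7
6│♞ · · · · · · ·│6
5│· · · · · · · ·│5
4│· · · ♟ ♕ · · ·│4
3│♘ · · · · · · ♘│3
2│♙ ♙ ♙ ♙ · ♙ ♙ ♙│2
1│♖ · ♗ · · ♖ ♔ ·│1
  ─────────────────
  a b c d e f g h


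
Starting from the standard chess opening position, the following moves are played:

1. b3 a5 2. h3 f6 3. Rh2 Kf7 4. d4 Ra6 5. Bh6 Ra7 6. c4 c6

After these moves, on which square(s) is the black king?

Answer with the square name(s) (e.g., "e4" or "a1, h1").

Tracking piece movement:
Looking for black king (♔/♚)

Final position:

  a b c d e f g h
  ─────────────────
8│· ♞ ♝ ♛ · ♝ ♞ ♜│8
7│♜ ♟ · ♟ ♟ ♚ ♟ ♟│7
6│· · ♟ · · ♟ · ♗│6
5│♟ · · · · · · ·│5
4│· · ♙ ♙ · · · ·│4
3│· ♙ · · · · · ♙│3
2│♙ · · · ♙ ♙ ♙ ♖│2
1│♖ ♘ · ♕ ♔ ♗ ♘ ·│1
  ─────────────────
  a b c d e f g h


f7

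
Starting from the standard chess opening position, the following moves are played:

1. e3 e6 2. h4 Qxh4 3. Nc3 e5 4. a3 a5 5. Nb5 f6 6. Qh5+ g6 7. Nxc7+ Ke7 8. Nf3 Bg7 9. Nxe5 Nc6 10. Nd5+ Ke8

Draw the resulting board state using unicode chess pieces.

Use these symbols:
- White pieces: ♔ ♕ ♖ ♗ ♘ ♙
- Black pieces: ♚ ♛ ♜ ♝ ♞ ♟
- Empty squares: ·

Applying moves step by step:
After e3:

♜ ♞ ♝ ♛ ♚ ♝ ♞ ♜
♟ ♟ ♟ ♟ ♟ ♟ ♟ ♟
· · · · · · · ·
· · · · · · · ·
· · · · · · · ·
· · · · ♙ · · ·
♙ ♙ ♙ ♙ · ♙ ♙ ♙
♖ ♘ ♗ ♕ ♔ ♗ ♘ ♖


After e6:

♜ ♞ ♝ ♛ ♚ ♝ ♞ ♜
♟ ♟ ♟ ♟ · ♟ ♟ ♟
· · · · ♟ · · ·
· · · · · · · ·
· · · · · · · ·
· · · · ♙ · · ·
♙ ♙ ♙ ♙ · ♙ ♙ ♙
♖ ♘ ♗ ♕ ♔ ♗ ♘ ♖


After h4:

♜ ♞ ♝ ♛ ♚ ♝ ♞ ♜
♟ ♟ ♟ ♟ · ♟ ♟ ♟
· · · · ♟ · · ·
· · · · · · · ·
· · · · · · · ♙
· · · · ♙ · · ·
♙ ♙ ♙ ♙ · ♙ ♙ ·
♖ ♘ ♗ ♕ ♔ ♗ ♘ ♖


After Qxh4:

♜ ♞ ♝ · ♚ ♝ ♞ ♜
♟ ♟ ♟ ♟ · ♟ ♟ ♟
· · · · ♟ · · ·
· · · · · · · ·
· · · · · · · ♛
· · · · ♙ · · ·
♙ ♙ ♙ ♙ · ♙ ♙ ·
♖ ♘ ♗ ♕ ♔ ♗ ♘ ♖


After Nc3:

♜ ♞ ♝ · ♚ ♝ ♞ ♜
♟ ♟ ♟ ♟ · ♟ ♟ ♟
· · · · ♟ · · ·
· · · · · · · ·
· · · · · · · ♛
· · ♘ · ♙ · · ·
♙ ♙ ♙ ♙ · ♙ ♙ ·
♖ · ♗ ♕ ♔ ♗ ♘ ♖


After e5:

♜ ♞ ♝ · ♚ ♝ ♞ ♜
♟ ♟ ♟ ♟ · ♟ ♟ ♟
· · · · · · · ·
· · · · ♟ · · ·
· · · · · · · ♛
· · ♘ · ♙ · · ·
♙ ♙ ♙ ♙ · ♙ ♙ ·
♖ · ♗ ♕ ♔ ♗ ♘ ♖


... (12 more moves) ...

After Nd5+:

♜ · ♝ · · · ♞ ♜
· ♟ · ♟ ♚ · ♝ ♟
· · ♞ · · ♟ ♟ ·
♟ · · ♘ ♘ · · ♕
· · · · · · · ♛
♙ · · · ♙ · · ·
· ♙ ♙ ♙ · ♙ ♙ ·
♖ · ♗ · ♔ ♗ · ♖


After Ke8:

♜ · ♝ · ♚ · ♞ ♜
· ♟ · ♟ · · ♝ ♟
· · ♞ · · ♟ ♟ ·
♟ · · ♘ ♘ · · ♕
· · · · · · · ♛
♙ · · · ♙ · · ·
· ♙ ♙ ♙ · ♙ ♙ ·
♖ · ♗ · ♔ ♗ · ♖



  a b c d e f g h
  ─────────────────
8│♜ · ♝ · ♚ · ♞ ♜│8
7│· ♟ · ♟ · · ♝ ♟│7
6│· · ♞ · · ♟ ♟ ·│6
5│♟ · · ♘ ♘ · · ♕│5
4│· · · · · · · ♛│4
3│♙ · · · ♙ · · ·│3
2│· ♙ ♙ ♙ · ♙ ♙ ·│2
1│♖ · ♗ · ♔ ♗ · ♖│1
  ─────────────────
  a b c d e f g h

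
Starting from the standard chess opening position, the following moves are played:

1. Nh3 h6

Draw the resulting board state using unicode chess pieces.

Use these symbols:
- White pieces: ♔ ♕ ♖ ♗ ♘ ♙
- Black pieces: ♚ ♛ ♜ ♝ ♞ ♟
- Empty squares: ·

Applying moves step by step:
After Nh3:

♜ ♞ ♝ ♛ ♚ ♝ ♞ ♜
♟ ♟ ♟ ♟ ♟ ♟ ♟ ♟
· · · · · · · ·
· · · · · · · ·
· · · · · · · ·
· · · · · · · ♘
♙ ♙ ♙ ♙ ♙ ♙ ♙ ♙
♖ ♘ ♗ ♕ ♔ ♗ · ♖


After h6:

♜ ♞ ♝ ♛ ♚ ♝ ♞ ♜
♟ ♟ ♟ ♟ ♟ ♟ ♟ ·
· · · · · · · ♟
· · · · · · · ·
· · · · · · · ·
· · · · · · · ♘
♙ ♙ ♙ ♙ ♙ ♙ ♙ ♙
♖ ♘ ♗ ♕ ♔ ♗ · ♖



  a b c d e f g h
  ─────────────────
8│♜ ♞ ♝ ♛ ♚ ♝ ♞ ♜│8
7│♟ ♟ ♟ ♟ ♟ ♟ ♟ ·│7
6│· · · · · · · ♟│6
5│· · · · · · · ·│5
4│· · · · · · · ·│4
3│· · · · · · · ♘│3
2│♙ ♙ ♙ ♙ ♙ ♙ ♙ ♙│2
1│♖ ♘ ♗ ♕ ♔ ♗ · ♖│1
  ─────────────────
  a b c d e f g h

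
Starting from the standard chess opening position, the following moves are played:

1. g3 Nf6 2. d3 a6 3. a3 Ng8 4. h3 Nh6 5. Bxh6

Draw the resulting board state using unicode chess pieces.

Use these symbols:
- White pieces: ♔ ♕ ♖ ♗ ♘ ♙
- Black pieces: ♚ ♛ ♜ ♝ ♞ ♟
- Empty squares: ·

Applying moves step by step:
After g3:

♜ ♞ ♝ ♛ ♚ ♝ ♞ ♜
♟ ♟ ♟ ♟ ♟ ♟ ♟ ♟
· · · · · · · ·
· · · · · · · ·
· · · · · · · ·
· · · · · · ♙ ·
♙ ♙ ♙ ♙ ♙ ♙ · ♙
♖ ♘ ♗ ♕ ♔ ♗ ♘ ♖


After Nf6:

♜ ♞ ♝ ♛ ♚ ♝ · ♜
♟ ♟ ♟ ♟ ♟ ♟ ♟ ♟
· · · · · ♞ · ·
· · · · · · · ·
· · · · · · · ·
· · · · · · ♙ ·
♙ ♙ ♙ ♙ ♙ ♙ · ♙
♖ ♘ ♗ ♕ ♔ ♗ ♘ ♖


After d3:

♜ ♞ ♝ ♛ ♚ ♝ · ♜
♟ ♟ ♟ ♟ ♟ ♟ ♟ ♟
· · · · · ♞ · ·
· · · · · · · ·
· · · · · · · ·
· · · ♙ · · ♙ ·
♙ ♙ ♙ · ♙ ♙ · ♙
♖ ♘ ♗ ♕ ♔ ♗ ♘ ♖


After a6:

♜ ♞ ♝ ♛ ♚ ♝ · ♜
· ♟ ♟ ♟ ♟ ♟ ♟ ♟
♟ · · · · ♞ · ·
· · · · · · · ·
· · · · · · · ·
· · · ♙ · · ♙ ·
♙ ♙ ♙ · ♙ ♙ · ♙
♖ ♘ ♗ ♕ ♔ ♗ ♘ ♖


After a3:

♜ ♞ ♝ ♛ ♚ ♝ · ♜
· ♟ ♟ ♟ ♟ ♟ ♟ ♟
♟ · · · · ♞ · ·
· · · · · · · ·
· · · · · · · ·
♙ · · ♙ · · ♙ ·
· ♙ ♙ · ♙ ♙ · ♙
♖ ♘ ♗ ♕ ♔ ♗ ♘ ♖


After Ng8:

♜ ♞ ♝ ♛ ♚ ♝ ♞ ♜
· ♟ ♟ ♟ ♟ ♟ ♟ ♟
♟ · · · · · · ·
· · · · · · · ·
· · · · · · · ·
♙ · · ♙ · · ♙ ·
· ♙ ♙ · ♙ ♙ · ♙
♖ ♘ ♗ ♕ ♔ ♗ ♘ ♖


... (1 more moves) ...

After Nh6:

♜ ♞ ♝ ♛ ♚ ♝ · ♜
· ♟ ♟ ♟ ♟ ♟ ♟ ♟
♟ · · · · · · ♞
· · · · · · · ·
· · · · · · · ·
♙ · · ♙ · · ♙ ♙
· ♙ ♙ · ♙ ♙ · ·
♖ ♘ ♗ ♕ ♔ ♗ ♘ ♖


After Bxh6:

♜ ♞ ♝ ♛ ♚ ♝ · ♜
· ♟ ♟ ♟ ♟ ♟ ♟ ♟
♟ · · · · · · ♗
· · · · · · · ·
· · · · · · · ·
♙ · · ♙ · · ♙ ♙
· ♙ ♙ · ♙ ♙ · ·
♖ ♘ · ♕ ♔ ♗ ♘ ♖



  a b c d e f g h
  ─────────────────
8│♜ ♞ ♝ ♛ ♚ ♝ · ♜│8
7│· ♟ ♟ ♟ ♟ ♟ ♟ ♟│7
6│♟ · · · · · · ♗│6
5│· · · · · · · ·│5
4│· · · · · · · ·│4
3│♙ · · ♙ · · ♙ ♙│3
2│· ♙ ♙ · ♙ ♙ · ·│2
1│♖ ♘ · ♕ ♔ ♗ ♘ ♖│1
  ─────────────────
  a b c d e f g h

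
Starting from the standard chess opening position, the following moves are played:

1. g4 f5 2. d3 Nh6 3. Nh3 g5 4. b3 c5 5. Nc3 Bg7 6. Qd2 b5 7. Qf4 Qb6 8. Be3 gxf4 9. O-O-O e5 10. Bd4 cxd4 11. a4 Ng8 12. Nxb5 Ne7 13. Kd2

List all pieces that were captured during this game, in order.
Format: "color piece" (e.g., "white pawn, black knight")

Tracking captures:
  gxf4: captured white queen
  cxd4: captured white bishop
  Nxb5: captured black pawn

white queen, white bishop, black pawn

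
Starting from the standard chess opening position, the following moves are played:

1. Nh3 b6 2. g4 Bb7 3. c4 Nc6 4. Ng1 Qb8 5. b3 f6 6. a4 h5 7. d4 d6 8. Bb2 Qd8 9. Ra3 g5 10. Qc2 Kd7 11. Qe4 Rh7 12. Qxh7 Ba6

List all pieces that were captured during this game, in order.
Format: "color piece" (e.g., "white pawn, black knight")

Tracking captures:
  Qxh7: captured black rook

black rook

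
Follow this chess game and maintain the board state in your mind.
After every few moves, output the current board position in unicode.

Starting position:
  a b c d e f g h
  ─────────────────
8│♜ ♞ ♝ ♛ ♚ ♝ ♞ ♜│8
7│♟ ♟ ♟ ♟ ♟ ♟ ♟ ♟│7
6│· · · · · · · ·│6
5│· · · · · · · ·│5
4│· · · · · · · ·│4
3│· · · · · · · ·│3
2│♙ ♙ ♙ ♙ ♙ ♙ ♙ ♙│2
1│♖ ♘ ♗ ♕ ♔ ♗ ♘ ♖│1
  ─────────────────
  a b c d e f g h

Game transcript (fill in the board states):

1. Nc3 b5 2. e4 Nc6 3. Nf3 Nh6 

  a b c d e f g h
  ─────────────────
8│♜ · ♝ ♛ ♚ ♝ · ♜│8
7│♟ · ♟ ♟ ♟ ♟ ♟ ♟│7
6│· · ♞ · · · · ♞│6
5│· ♟ · · · · · ·│5
4│· · · · ♙ · · ·│4
3│· · ♘ · · ♘ · ·│3
2│♙ ♙ ♙ ♙ · ♙ ♙ ♙│2
1│♖ · ♗ ♕ ♔ ♗ · ♖│1
  ─────────────────
  a b c d e f g h

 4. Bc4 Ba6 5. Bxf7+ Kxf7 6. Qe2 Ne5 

  a b c d e f g h
  ─────────────────
8│♜ · · ♛ · ♝ · ♜│8
7│♟ · ♟ ♟ ♟ ♚ ♟ ♟│7
6│♝ · · · · · · ♞│6
5│· ♟ · · ♞ · · ·│5
4│· · · · ♙ · · ·│4
3│· · ♘ · · ♘ · ·│3
2│♙ ♙ ♙ ♙ ♕ ♙ ♙ ♙│2
1│♖ · ♗ · ♔ · · ♖│1
  ─────────────────
  a b c d e f g h

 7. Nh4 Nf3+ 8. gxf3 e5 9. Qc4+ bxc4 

  a b c d e f g h
  ─────────────────
8│♜ · · ♛ · ♝ · ♜│8
7│♟ · ♟ ♟ · ♚ ♟ ♟│7
6│♝ · · · · · · ♞│6
5│· · · · ♟ · · ·│5
4│· · ♟ · ♙ · · ♘│4
3│· · ♘ · · ♙ · ·│3
2│♙ ♙ ♙ ♙ · ♙ · ♙│2
1│♖ · ♗ · ♔ · · ♖│1
  ─────────────────
  a b c d e f g h

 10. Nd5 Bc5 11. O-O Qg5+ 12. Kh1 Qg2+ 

  a b c d e f g h
  ─────────────────
8│♜ · · · · · · ♜│8
7│♟ · ♟ ♟ · ♚ ♟ ♟│7
6│♝ · · · · · · ♞│6
5│· · ♝ ♘ ♟ · · ·│5
4│· · ♟ · ♙ · · ♘│4
3│· · · · · ♙ · ·│3
2│♙ ♙ ♙ ♙ · ♙ ♛ ♙│2
1│♖ · ♗ · · ♖ · ♔│1
  ─────────────────
  a b c d e f g h

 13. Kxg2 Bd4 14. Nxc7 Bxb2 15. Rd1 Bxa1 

  a b c d e f g h
  ─────────────────
8│♜ · · · · · · ♜│8
7│♟ · ♘ ♟ · ♚ ♟ ♟│7
6│♝ · · · · · · ♞│6
5│· · · · ♟ · · ·│5
4│· · ♟ · ♙ · · ♘│4
3│· · · · · ♙ · ·│3
2│♙ · ♙ ♙ · ♙ ♔ ♙│2
1│♝ · ♗ ♖ · · · ·│1
  ─────────────────
  a b c d e f g h



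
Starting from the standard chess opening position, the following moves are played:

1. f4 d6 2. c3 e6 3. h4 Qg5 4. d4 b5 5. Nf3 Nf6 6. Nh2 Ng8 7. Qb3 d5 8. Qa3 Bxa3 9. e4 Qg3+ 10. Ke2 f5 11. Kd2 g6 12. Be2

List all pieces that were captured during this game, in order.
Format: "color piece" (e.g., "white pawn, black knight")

Tracking captures:
  Bxa3: captured white queen

white queen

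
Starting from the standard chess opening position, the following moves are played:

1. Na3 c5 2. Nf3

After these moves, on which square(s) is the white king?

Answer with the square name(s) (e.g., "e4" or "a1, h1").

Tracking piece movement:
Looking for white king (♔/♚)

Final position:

  a b c d e f g h
  ─────────────────
8│♜ ♞ ♝ ♛ ♚ ♝ ♞ ♜│8
7│♟ ♟ · ♟ ♟ ♟ ♟ ♟│7
6│· · · · · · · ·│6
5│· · ♟ · · · · ·│5
4│· · · · · · · ·│4
3│♘ · · · · ♘ · ·│3
2│♙ ♙ ♙ ♙ ♙ ♙ ♙ ♙│2
1│♖ · ♗ ♕ ♔ ♗ · ♖│1
  ─────────────────
  a b c d e f g h


e1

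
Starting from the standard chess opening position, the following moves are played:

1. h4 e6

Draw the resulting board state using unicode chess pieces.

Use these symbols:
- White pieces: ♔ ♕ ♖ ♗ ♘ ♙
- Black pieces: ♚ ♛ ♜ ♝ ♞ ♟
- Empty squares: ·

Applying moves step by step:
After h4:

♜ ♞ ♝ ♛ ♚ ♝ ♞ ♜
♟ ♟ ♟ ♟ ♟ ♟ ♟ ♟
· · · · · · · ·
· · · · · · · ·
· · · · · · · ♙
· · · · · · · ·
♙ ♙ ♙ ♙ ♙ ♙ ♙ ·
♖ ♘ ♗ ♕ ♔ ♗ ♘ ♖


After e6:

♜ ♞ ♝ ♛ ♚ ♝ ♞ ♜
♟ ♟ ♟ ♟ · ♟ ♟ ♟
· · · · ♟ · · ·
· · · · · · · ·
· · · · · · · ♙
· · · · · · · ·
♙ ♙ ♙ ♙ ♙ ♙ ♙ ·
♖ ♘ ♗ ♕ ♔ ♗ ♘ ♖



  a b c d e f g h
  ─────────────────
8│♜ ♞ ♝ ♛ ♚ ♝ ♞ ♜│8
7│♟ ♟ ♟ ♟ · ♟ ♟ ♟│7
6│· · · · ♟ · · ·│6
5│· · · · · · · ·│5
4│· · · · · · · ♙│4
3│· · · · · · · ·│3
2│♙ ♙ ♙ ♙ ♙ ♙ ♙ ·│2
1│♖ ♘ ♗ ♕ ♔ ♗ ♘ ♖│1
  ─────────────────
  a b c d e f g h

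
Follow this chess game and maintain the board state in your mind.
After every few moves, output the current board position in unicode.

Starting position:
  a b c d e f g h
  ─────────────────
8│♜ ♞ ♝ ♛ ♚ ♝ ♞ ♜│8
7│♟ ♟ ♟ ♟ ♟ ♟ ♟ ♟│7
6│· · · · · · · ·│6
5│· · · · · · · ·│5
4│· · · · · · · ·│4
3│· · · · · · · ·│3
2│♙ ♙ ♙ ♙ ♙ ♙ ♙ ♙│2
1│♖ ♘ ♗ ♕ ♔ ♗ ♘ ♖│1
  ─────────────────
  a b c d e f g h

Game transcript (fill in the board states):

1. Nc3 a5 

  a b c d e f g h
  ─────────────────
8│♜ ♞ ♝ ♛ ♚ ♝ ♞ ♜│8
7│· ♟ ♟ ♟ ♟ ♟ ♟ ♟│7
6│· · · · · · · ·│6
5│♟ · · · · · · ·│5
4│· · · · · · · ·│4
3│· · ♘ · · · · ·│3
2│♙ ♙ ♙ ♙ ♙ ♙ ♙ ♙│2
1│♖ · ♗ ♕ ♔ ♗ ♘ ♖│1
  ─────────────────
  a b c d e f g h

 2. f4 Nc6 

  a b c d e f g h
  ─────────────────
8│♜ · ♝ ♛ ♚ ♝ ♞ ♜│8
7│· ♟ ♟ ♟ ♟ ♟ ♟ ♟│7
6│· · ♞ · · · · ·│6
5│♟ · · · · · · ·│5
4│· · · · · ♙ · ·│4
3│· · ♘ · · · · ·│3
2│♙ ♙ ♙ ♙ ♙ · ♙ ♙│2
1│♖ · ♗ ♕ ♔ ♗ ♘ ♖│1
  ─────────────────
  a b c d e f g h

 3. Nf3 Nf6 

  a b c d e f g h
  ─────────────────
8│♜ · ♝ ♛ ♚ ♝ · ♜│8
7│· ♟ ♟ ♟ ♟ ♟ ♟ ♟│7
6│· · ♞ · · ♞ · ·│6
5│♟ · · · · · · ·│5
4│· · · · · ♙ · ·│4
3│· · ♘ · · ♘ · ·│3
2│♙ ♙ ♙ ♙ ♙ · ♙ ♙│2
1│♖ · ♗ ♕ ♔ ♗ · ♖│1
  ─────────────────
  a b c d e f g h



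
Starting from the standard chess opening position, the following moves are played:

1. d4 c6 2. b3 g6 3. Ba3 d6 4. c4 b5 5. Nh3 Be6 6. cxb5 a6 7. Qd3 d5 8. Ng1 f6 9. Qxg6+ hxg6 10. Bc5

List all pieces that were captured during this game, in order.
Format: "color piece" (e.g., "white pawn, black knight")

Tracking captures:
  cxb5: captured black pawn
  Qxg6+: captured black pawn
  hxg6: captured white queen

black pawn, black pawn, white queen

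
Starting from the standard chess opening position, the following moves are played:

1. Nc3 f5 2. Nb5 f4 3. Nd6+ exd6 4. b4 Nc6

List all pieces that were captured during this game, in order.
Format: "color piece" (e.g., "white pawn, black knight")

Tracking captures:
  exd6: captured white knight

white knight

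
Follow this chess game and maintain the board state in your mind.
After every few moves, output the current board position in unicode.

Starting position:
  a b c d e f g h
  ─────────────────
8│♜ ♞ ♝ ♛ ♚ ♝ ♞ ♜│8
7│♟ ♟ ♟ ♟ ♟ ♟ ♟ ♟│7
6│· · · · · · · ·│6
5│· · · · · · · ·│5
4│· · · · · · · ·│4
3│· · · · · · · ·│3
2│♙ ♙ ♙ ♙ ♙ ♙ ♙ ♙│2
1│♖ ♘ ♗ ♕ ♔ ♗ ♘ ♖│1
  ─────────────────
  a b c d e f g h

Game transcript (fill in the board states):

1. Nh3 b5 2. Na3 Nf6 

  a b c d e f g h
  ─────────────────
8│♜ ♞ ♝ ♛ ♚ ♝ · ♜│8
7│♟ · ♟ ♟ ♟ ♟ ♟ ♟│7
6│· · · · · ♞ · ·│6
5│· ♟ · · · · · ·│5
4│· · · · · · · ·│4
3│♘ · · · · · · ♘│3
2│♙ ♙ ♙ ♙ ♙ ♙ ♙ ♙│2
1│♖ · ♗ ♕ ♔ ♗ · ♖│1
  ─────────────────
  a b c d e f g h

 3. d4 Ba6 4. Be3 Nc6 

  a b c d e f g h
  ─────────────────
8│♜ · · ♛ ♚ ♝ · ♜│8
7│♟ · ♟ ♟ ♟ ♟ ♟ ♟│7
6│♝ · ♞ · · ♞ · ·│6
5│· ♟ · · · · · ·│5
4│· · · ♙ · · · ·│4
3│♘ · · · ♗ · · ♘│3
2│♙ ♙ ♙ · ♙ ♙ ♙ ♙│2
1│♖ · · ♕ ♔ ♗ · ♖│1
  ─────────────────
  a b c d e f g h

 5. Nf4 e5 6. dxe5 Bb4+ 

  a b c d e f g h
  ─────────────────
8│♜ · · ♛ ♚ · · ♜│8
7│♟ · ♟ ♟ · ♟ ♟ ♟│7
6│♝ · ♞ · · ♞ · ·│6
5│· ♟ · · ♙ · · ·│5
4│· ♝ · · · ♘ · ·│4
3│♘ · · · ♗ · · ·│3
2│♙ ♙ ♙ · ♙ ♙ ♙ ♙│2
1│♖ · · ♕ ♔ ♗ · ♖│1
  ─────────────────
  a b c d e f g h

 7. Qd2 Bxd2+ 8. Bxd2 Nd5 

  a b c d e f g h
  ─────────────────
8│♜ · · ♛ ♚ · · ♜│8
7│♟ · ♟ ♟ · ♟ ♟ ♟│7
6│♝ · ♞ · · · · ·│6
5│· ♟ · ♞ ♙ · · ·│5
4│· · · · · ♘ · ·│4
3│♘ · · · · · · ·│3
2│♙ ♙ ♙ ♗ ♙ ♙ ♙ ♙│2
1│♖ · · · ♔ ♗ · ♖│1
  ─────────────────
  a b c d e f g h

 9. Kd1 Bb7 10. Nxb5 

  a b c d e f g h
  ─────────────────
8│♜ · · ♛ ♚ · · ♜│8
7│♟ ♝ ♟ ♟ · ♟ ♟ ♟│7
6│· · ♞ · · · · ·│6
5│· ♘ · ♞ ♙ · · ·│5
4│· · · · · ♘ · ·│4
3│· · · · · · · ·│3
2│♙ ♙ ♙ ♗ ♙ ♙ ♙ ♙│2
1│♖ · · ♔ · ♗ · ♖│1
  ─────────────────
  a b c d e f g h


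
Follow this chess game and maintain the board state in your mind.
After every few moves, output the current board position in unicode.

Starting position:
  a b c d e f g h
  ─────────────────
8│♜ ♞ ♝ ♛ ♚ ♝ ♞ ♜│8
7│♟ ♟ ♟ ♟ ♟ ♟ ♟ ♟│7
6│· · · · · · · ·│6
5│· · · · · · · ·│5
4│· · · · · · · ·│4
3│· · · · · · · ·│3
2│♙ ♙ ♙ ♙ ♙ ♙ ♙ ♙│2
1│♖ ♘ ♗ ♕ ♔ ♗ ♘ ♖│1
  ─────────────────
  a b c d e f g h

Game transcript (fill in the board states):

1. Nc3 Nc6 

  a b c d e f g h
  ─────────────────
8│♜ · ♝ ♛ ♚ ♝ ♞ ♜│8
7│♟ ♟ ♟ ♟ ♟ ♟ ♟ ♟│7
6│· · ♞ · · · · ·│6
5│· · · · · · · ·│5
4│· · · · · · · ·│4
3│· · ♘ · · · · ·│3
2│♙ ♙ ♙ ♙ ♙ ♙ ♙ ♙│2
1│♖ · ♗ ♕ ♔ ♗ ♘ ♖│1
  ─────────────────
  a b c d e f g h

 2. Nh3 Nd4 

  a b c d e f g h
  ─────────────────
8│♜ · ♝ ♛ ♚ ♝ ♞ ♜│8
7│♟ ♟ ♟ ♟ ♟ ♟ ♟ ♟│7
6│· · · · · · · ·│6
5│· · · · · · · ·│5
4│· · · ♞ · · · ·│4
3│· · ♘ · · · · ♘│3
2│♙ ♙ ♙ ♙ ♙ ♙ ♙ ♙│2
1│♖ · ♗ ♕ ♔ ♗ · ♖│1
  ─────────────────
  a b c d e f g h

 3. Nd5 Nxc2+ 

  a b c d e f g h
  ─────────────────
8│♜ · ♝ ♛ ♚ ♝ ♞ ♜│8
7│♟ ♟ ♟ ♟ ♟ ♟ ♟ ♟│7
6│· · · · · · · ·│6
5│· · · ♘ · · · ·│5
4│· · · · · · · ·│4
3│· · · · · · · ♘│3
2│♙ ♙ ♞ ♙ ♙ ♙ ♙ ♙│2
1│♖ · ♗ ♕ ♔ ♗ · ♖│1
  ─────────────────
  a b c d e f g h

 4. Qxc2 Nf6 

  a b c d e f g h
  ─────────────────
8│♜ · ♝ ♛ ♚ ♝ · ♜│8
7│♟ ♟ ♟ ♟ ♟ ♟ ♟ ♟│7
6│· · · · · ♞ · ·│6
5│· · · ♘ · · · ·│5
4│· · · · · · · ·│4
3│· · · · · · · ♘│3
2│♙ ♙ ♕ ♙ ♙ ♙ ♙ ♙│2
1│♖ · ♗ · ♔ ♗ · ♖│1
  ─────────────────
  a b c d e f g h

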